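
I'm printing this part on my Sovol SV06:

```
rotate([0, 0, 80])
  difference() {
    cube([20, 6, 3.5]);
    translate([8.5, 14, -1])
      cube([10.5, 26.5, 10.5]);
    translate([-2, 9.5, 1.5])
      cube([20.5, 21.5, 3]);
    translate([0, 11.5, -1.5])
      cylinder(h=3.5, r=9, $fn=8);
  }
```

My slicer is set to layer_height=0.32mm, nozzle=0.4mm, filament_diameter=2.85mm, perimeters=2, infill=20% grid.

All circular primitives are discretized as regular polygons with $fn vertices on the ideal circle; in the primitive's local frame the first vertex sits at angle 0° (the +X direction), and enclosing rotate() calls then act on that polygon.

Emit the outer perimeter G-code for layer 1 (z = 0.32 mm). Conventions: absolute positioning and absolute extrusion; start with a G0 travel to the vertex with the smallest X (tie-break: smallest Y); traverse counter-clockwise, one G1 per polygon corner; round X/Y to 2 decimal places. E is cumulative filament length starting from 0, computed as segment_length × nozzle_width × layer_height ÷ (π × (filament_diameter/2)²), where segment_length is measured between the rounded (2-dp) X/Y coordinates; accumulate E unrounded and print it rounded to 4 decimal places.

G0 X-4.74 Y7.66 Z0.32
G1 X-3.95 Y7.16 E0.0188
G1 X-2.46 Y0.43 E0.1571
G1 X0.00 Y0.00 E0.2072
G1 X3.47 Y19.70 E0.6085
G1 X-2.44 Y20.74 E0.7289
G1 X-4.74 Y7.66 E0.9954

At z = 0.32 mm: the 20×6 cube contributes its full rectangle; the cube at (8.5, 14) (footprint 10.5×26.5) is included at this height; the cube at (-2, 9.5) is not intersected at this z (z outside [1.5, 4.5]); the r=9 cylinder at (0, 11.5) gives a regular 8-gon of circumradius 9 (constant along its height); Taking the first minus the rest: starting from the 20×6 cube, the 10.5×26.5 cube at (8.5, 14) misses the remaining region (no effect); the r=9 cylinder at (0, 11.5) partially overlaps it — only the 14.04 mm² overlap (of its 229.10 mm²) is removed, clipping the outline — 1 connected region; (rotated 80° about Z; rotation is an isometry so areas/perimeters/island counts are preserved). The outline is a single polygon with 6 vertices. Extrusion per mm of travel: 0.4 × 0.32 / (π × 1.425²) = 0.020065. Accumulating E over each segment gives final E = 0.9954.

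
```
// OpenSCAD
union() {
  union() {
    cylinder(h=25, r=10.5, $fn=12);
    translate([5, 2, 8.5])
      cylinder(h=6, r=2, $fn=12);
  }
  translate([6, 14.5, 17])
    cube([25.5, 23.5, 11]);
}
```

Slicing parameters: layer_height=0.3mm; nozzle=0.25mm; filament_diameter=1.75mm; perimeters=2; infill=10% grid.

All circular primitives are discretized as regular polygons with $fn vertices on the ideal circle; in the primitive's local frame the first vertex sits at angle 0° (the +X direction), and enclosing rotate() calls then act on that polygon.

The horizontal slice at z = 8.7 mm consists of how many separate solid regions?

1

At z = 8.7 mm: the r=10.5 cylinder gives a regular 12-gon of circumradius 10.5 (constant along its height); the cylinder at (5, 2): section is a regular 12-gon, circumradius r=2; Merging all regions: the r=2 cylinder at (5, 2) lies entirely inside the r=10.5 cylinder, so the union is just the r=10.5 cylinder — 1 connected region; the cube at (6, 14.5) is absent (z outside [17, 28]); Combining (union): only that combined region is present, so the union is just that shape — 1 connected region. The result has 1 disconnected region.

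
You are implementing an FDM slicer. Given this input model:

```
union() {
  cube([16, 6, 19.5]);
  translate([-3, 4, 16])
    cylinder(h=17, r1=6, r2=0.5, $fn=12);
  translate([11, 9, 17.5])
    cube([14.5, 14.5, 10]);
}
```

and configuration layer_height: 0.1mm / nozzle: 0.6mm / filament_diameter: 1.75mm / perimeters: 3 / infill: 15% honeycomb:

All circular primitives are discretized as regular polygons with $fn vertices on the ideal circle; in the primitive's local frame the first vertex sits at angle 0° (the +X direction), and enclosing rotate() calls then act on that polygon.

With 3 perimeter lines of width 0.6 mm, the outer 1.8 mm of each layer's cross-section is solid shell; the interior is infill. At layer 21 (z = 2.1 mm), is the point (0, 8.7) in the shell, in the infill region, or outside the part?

At z = 2.1 mm: the cube is present — its section is the full 16×6 rectangle; the cone at (-3, 4) is absent (z outside [16, 33]); the cube at (11, 9) is not intersected at this z (z outside [17.5, 27.5]); Merging all regions: only the 16×6 cube is present, so the union is just that shape — 1 connected region. Overall, the cross-section is a single solid region. The nearest boundary edge runs (16.00, 6.00)→(0.00, 6.00); distance from the point to it = 2.70 mm. The point is not inside any of the regions above, so it lies outside the cross-section (2.70 mm from the nearest boundary).

outside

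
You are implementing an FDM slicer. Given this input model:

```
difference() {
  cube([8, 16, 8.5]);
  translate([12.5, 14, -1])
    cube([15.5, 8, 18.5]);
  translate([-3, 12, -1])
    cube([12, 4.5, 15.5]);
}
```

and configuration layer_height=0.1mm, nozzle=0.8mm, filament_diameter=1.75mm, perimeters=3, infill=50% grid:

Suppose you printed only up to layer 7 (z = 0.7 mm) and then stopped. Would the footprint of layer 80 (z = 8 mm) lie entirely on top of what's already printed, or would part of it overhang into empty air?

Compare the two slices. At z = 0.7: the cube is present — its section is the full 8×16 rectangle (area 128.00 mm²); the cube at (12.5, 14) (footprint 15.5×8) is included at this height (area 124.00 mm²); the cube at (-3, 12) is present — its section is the full 12×4.5 rectangle (area 54.00 mm²); Subtracting the remaining from the first: starting from the 8×16 cube (128.00 mm²), the 15.5×8 cube at (12.5, 14) misses the remaining region (no effect); the 12×4.5 cube at (-3, 12) partially overlaps it — only the 32.00 mm² overlap (of its 54.00 mm²) is removed, clipping the outline — area = 96.00 mm². At z = 8: the cube is present — its section is the full 8×16 rectangle (area 128.00 mm²); the cube at (12.5, 14) (footprint 15.5×8) is included at this height (area 124.00 mm²); the cube at (-3, 12) (footprint 12×4.5) is included at this height (area 54.00 mm²); After the difference (first − rest): starting from the 8×16 cube (128.00 mm²), the 15.5×8 cube at (12.5, 14) misses the remaining region (no effect); the 12×4.5 cube at (-3, 12) partially overlaps it — only the 32.00 mm² overlap (of its 54.00 mm²) is removed, clipping the outline — area = 96.00 mm². Checking containment: the cross-section at z = 8 is a subset of the cross-section at z = 0.7.

entirely on top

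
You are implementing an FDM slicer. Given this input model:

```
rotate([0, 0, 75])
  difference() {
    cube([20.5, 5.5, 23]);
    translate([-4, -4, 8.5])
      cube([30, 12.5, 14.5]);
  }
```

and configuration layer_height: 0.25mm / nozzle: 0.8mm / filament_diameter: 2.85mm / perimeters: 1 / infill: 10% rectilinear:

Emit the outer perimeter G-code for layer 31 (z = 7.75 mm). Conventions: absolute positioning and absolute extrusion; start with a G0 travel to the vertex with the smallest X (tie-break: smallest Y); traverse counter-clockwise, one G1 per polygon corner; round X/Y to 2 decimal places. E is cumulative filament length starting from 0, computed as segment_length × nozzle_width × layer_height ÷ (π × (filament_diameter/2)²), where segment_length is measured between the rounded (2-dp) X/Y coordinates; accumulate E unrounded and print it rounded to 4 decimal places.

At z = 7.75 mm: the cube is present — its section is the full 20.5×5.5 rectangle; the cube at (-4, -4) does not reach this height (z outside [8.5, 23]); Taking the first minus the rest: none of the subtracted shapes is present at this height, so the 20.5×5.5 cube is unchanged — 1 connected region; (rotated 75° about Z; rotation is an isometry so areas/perimeters/island counts are preserved). The outline is a single polygon with 4 vertices. Extrusion per mm of travel: 0.8 × 0.25 / (π × 1.425²) = 0.031351. Accumulating E over each segment gives final E = 1.6302.

G0 X-5.31 Y1.42 Z7.75
G1 X0.00 Y0.00 E0.1723
G1 X5.31 Y19.80 E0.8150
G1 X-0.01 Y21.22 E0.9876
G1 X-5.31 Y1.42 E1.6302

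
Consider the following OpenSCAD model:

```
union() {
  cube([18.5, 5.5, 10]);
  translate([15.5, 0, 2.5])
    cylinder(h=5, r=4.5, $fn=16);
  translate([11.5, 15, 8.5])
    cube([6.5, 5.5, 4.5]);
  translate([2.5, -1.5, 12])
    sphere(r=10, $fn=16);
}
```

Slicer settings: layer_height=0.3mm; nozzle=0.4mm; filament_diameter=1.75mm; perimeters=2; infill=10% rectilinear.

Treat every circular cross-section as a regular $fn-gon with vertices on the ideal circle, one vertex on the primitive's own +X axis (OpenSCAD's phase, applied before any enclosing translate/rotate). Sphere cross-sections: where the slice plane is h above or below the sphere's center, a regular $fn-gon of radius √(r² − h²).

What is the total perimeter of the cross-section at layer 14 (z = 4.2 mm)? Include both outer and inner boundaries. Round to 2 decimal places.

70.56 mm

At z = 4.2 mm: the cube is present — its section is the full 18.5×5.5 rectangle (perimeter 48.00 mm); the cylinder at (15.5, 0): section is a regular 16-gon, circumradius r=4.5 (perimeter = 2·16·4.500·sin(180°/16) = 28.09 mm); the cube at (11.5, 15) does not reach this height (z outside [8.5, 13]); the r=10 sphere at (2.5, -1.5) slices to a regular 16-gon of circumradius 6.258 (√(r²−h²) with h=7.8 from center) (perimeter = 2·16·6.258·sin(180°/16) = 39.07 mm); Combining (union): the regions partially overlap (shared area 59.80 mm²), so the edge portions inside another operand are dropped and the merged outline is re-measured after clipping — boundary = 70.56 mm. Overall, the cross-section is a single solid region. Total boundary length (outer) = 70.56 mm.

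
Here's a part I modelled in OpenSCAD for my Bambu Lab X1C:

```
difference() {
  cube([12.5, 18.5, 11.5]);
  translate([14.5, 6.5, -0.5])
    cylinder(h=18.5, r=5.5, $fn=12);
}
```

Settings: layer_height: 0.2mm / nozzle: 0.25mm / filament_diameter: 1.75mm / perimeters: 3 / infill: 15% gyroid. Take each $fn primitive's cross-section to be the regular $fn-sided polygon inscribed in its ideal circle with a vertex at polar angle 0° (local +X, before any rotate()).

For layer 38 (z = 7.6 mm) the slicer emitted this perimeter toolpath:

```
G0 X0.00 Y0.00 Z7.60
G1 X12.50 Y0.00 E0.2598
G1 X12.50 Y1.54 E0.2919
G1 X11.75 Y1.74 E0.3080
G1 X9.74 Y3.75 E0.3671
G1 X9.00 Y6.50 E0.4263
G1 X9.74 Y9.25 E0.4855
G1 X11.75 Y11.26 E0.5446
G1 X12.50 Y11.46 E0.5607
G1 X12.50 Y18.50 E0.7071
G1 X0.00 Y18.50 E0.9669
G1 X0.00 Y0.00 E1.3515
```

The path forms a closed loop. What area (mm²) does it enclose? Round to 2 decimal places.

Apply the shoelace formula to the sequence of (X, Y) vertices; enclosed area = 206.83 mm².

206.83 mm²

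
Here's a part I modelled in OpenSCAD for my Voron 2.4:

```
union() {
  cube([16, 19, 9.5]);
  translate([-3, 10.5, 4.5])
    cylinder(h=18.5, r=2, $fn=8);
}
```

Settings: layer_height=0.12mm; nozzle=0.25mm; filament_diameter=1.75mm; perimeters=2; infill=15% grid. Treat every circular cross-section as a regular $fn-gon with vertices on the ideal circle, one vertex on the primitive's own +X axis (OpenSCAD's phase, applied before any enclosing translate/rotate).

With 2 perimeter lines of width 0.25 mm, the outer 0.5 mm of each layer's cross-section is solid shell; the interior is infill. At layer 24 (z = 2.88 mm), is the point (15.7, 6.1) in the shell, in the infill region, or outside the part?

shell

At z = 2.88 mm: the cube (footprint 16×19) is included at this height; the cylinder at (-3, 10.5) is absent (z outside [4.5, 23]); Combining (union): only the 16×19 cube is present, so the union is just that shape — 1 connected region. Overall, the cross-section is a single solid region. The nearest boundary edge runs (16.00, 0.00)→(16.00, 19.00); distance from the point to it = 0.30 mm. The point is inside the cross-section, 0.30 mm from the nearest boundary — within the 0.5 mm shell band (2 × 0.25).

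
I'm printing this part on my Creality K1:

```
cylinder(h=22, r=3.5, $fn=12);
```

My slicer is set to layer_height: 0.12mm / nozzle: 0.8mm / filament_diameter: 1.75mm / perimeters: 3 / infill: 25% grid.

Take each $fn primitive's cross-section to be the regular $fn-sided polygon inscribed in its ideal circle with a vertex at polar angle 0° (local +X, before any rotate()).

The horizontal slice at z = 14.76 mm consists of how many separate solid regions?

At z = 14.76 mm: the r=3.5 cylinder contributes a regular 12-gon of circumradius 3.5. The result has 1 disconnected region.

1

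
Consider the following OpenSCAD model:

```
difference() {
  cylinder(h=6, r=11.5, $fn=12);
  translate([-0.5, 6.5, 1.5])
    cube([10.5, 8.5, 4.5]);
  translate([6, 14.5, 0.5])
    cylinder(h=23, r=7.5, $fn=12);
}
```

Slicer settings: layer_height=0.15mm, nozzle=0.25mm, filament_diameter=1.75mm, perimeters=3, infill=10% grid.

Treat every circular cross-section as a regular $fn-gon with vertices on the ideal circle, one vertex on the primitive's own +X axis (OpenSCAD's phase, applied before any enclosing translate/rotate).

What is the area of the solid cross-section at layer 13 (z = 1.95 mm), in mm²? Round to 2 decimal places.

At z = 1.95 mm: the r=11.5 cylinder gives a regular 12-gon of circumradius 11.5 (constant along its height) (area = (12/2)·11.500²·sin(360°/12) = 396.75 mm²); the cube at (-0.5, 6.5) is present — its section is the full 10.5×8.5 rectangle (area 89.25 mm²); the r=7.5 cylinder at (6, 14.5) contributes a regular 12-gon of circumradius 7.5 (area = (12/2)·7.500²·sin(360°/12) = 168.75 mm²); Subtracting the remaining from the first: starting from the r=11.5 cylinder (396.75 mm²), the 10.5×8.5 cube at (-0.5, 6.5) partially overlaps it — only the 32.77 mm² overlap (of its 89.25 mm²) is removed, clipping the outline; the r=7.5 cylinder at (6, 14.5) partially overlaps it — only the 0.04 mm² overlap (of its 168.75 mm²) is removed, clipping the outline — area = 363.93 mm². Overall, the cross-section is a single solid region. Net area = 363.93 mm².

363.93 mm²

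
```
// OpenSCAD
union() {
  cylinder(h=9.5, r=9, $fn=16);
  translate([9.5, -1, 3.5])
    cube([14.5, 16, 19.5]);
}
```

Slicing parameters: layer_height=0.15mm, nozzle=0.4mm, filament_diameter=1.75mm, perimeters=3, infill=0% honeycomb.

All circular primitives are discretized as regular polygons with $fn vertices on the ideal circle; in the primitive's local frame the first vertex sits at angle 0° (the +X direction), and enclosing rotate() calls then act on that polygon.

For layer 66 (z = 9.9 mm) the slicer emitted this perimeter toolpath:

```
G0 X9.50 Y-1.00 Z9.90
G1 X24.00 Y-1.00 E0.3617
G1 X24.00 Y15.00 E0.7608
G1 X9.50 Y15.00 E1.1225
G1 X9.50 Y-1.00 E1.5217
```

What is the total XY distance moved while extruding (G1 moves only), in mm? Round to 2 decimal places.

Sum the Euclidean lengths of each G1 segment: total = 61.00 mm.

61.00 mm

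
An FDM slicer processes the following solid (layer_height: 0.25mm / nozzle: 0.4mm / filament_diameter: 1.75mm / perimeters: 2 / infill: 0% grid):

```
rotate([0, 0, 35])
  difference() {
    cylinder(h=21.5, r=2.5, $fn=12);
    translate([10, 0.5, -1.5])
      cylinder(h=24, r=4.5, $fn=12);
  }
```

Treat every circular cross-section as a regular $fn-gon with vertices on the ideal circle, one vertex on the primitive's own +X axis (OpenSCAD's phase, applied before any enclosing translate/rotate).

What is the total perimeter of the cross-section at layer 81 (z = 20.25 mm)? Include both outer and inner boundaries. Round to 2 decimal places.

At z = 20.25 mm: the r=2.5 cylinder contributes a regular 12-gon of circumradius 2.5 (perimeter = 2·12·2.500·sin(180°/12) = 15.53 mm); the r=4.5 cylinder at (10, 0.5) contributes a regular 12-gon of circumradius 4.5 (perimeter = 2·12·4.500·sin(180°/12) = 27.95 mm); Taking the first minus the rest: starting from the r=2.5 cylinder, the r=4.5 cylinder at (10, 0.5) misses the remaining region (no effect) — boundary = 15.53 mm; (whole slice rotated 35° about Z — lengths, areas and connectivity unchanged). Overall, the cross-section is a single solid region. Total boundary length (outer) = 15.53 mm.

15.53 mm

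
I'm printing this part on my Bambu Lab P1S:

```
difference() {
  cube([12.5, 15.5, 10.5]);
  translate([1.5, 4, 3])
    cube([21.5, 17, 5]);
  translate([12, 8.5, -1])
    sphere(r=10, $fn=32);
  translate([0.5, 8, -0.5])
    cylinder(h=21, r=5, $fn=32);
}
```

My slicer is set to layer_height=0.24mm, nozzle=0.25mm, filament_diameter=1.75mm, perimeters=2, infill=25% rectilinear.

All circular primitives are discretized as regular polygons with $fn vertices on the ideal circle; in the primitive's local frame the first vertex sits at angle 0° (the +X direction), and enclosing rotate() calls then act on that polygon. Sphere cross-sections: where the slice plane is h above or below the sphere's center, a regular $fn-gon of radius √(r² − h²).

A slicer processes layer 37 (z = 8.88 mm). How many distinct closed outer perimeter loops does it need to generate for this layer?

1

At z = 8.88 mm: the 12.5×15.5 cube contributes its full rectangle; the cube at (1.5, 4) is not intersected at this z (z outside [3, 8]); the r=10 sphere at (12, 8.5) contributes a regular 32-gon of circumradius √(10²−9.88²) = 1.545; the cylinder at (0.5, 8): section is a regular 32-gon, circumradius r=5; After the difference (first − rest): starting from the 12.5×15.5 cube, the r=10 sphere at (12, 8.5) partially overlaps it — only the 5.24 mm² overlap (of its 7.45 mm²) is removed, clipping the outline; the r=5 cylinder at (0.5, 8) partially overlaps it — only the 43.99 mm² overlap (of its 78.04 mm²) is removed, clipping the outline — 1 connected region. The result has 1 disconnected region.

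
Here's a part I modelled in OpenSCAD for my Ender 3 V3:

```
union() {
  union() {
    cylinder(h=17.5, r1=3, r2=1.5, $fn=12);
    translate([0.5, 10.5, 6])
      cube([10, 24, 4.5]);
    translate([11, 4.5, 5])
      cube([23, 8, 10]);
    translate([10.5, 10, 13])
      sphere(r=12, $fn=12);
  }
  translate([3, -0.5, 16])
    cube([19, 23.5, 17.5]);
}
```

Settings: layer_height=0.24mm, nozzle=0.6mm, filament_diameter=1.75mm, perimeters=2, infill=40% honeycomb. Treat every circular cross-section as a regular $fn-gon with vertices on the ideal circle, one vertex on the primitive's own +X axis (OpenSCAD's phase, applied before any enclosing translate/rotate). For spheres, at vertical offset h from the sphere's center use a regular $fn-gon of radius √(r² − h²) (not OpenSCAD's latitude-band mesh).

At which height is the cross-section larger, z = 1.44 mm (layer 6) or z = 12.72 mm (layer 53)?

Layer 6 (z = 1.44): the cone (r1=3→r2=1.5) has section circumradius 2.877 here — a regular 12-gon (area = (12/2)·2.877²·sin(360°/12) = 24.82 mm²); the cube at (0.5, 10.5) is absent (z outside [6, 10.5]); the cube at (11, 4.5) is not intersected at this z (z outside [5, 15]); the r=12 sphere at (10.5, 10) contributes a regular 12-gon of circumradius √(12²−11.56²) = 3.220 (area = (12/2)·3.220²·sin(360°/12) = 31.10 mm²); Combining (union): the 2 present regions are separate (no shared area or edge), so areas and boundary lengths simply add and each stays a separate island — area = 55.92 mm²; the cube at (3, -0.5) does not reach this height (z outside [16, 33.5]); Taking the union: only that combined region is present, so the union is just that shape — area = 55.92 mm². So its area = 55.92 mm². Layer 53 (z = 12.72): the cone (r1=3→r2=1.5) has section circumradius 1.910 here — a regular 12-gon (area = (12/2)·1.910²·sin(360°/12) = 10.94 mm²); the cube at (0.5, 10.5) is not intersected at this z (z outside [6, 10.5]); the cube at (11, 4.5) is present — its section is the full 23×8 rectangle (area 184.00 mm²); the r=12 sphere at (10.5, 10) contributes a regular 12-gon of circumradius √(12²−0.28²) = 11.997 (area = (12/2)·11.997²·sin(360°/12) = 431.76 mm²); Taking the union: the regions partially overlap — summed areas 626.71 mm² minus the doubly-counted overlap 87.08 mm² gives 539.62 mm² — area = 539.62 mm²; the cube at (3, -0.5) does not reach this height (z outside [16, 33.5]); Combining (union): only the result so far is present, so the union is just that shape — area = 539.62 mm². So its area = 539.62 mm². Layer 53 is larger (539.62 vs 55.92 mm²).

layer 53 (z = 12.72 mm)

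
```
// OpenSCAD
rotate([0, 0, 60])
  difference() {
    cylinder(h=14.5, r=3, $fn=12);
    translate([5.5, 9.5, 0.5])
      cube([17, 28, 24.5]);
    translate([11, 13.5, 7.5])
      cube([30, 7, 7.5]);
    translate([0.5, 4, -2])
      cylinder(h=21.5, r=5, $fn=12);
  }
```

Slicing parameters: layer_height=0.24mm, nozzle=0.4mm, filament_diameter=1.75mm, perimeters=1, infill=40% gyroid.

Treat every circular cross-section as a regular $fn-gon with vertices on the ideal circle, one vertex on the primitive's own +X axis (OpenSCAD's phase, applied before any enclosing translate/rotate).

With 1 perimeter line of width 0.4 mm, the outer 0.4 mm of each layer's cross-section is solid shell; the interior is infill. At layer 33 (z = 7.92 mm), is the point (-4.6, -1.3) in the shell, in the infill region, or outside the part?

outside

At z = 7.92 mm: the r=3 cylinder contributes a regular 12-gon of circumradius 3; the cube at (5.5, 9.5) (footprint 17×28) is included at this height; the cube at (11, 13.5) is present — its section is the full 30×7 rectangle; the cylinder at (0.5, 4): section is a regular 12-gon, circumradius r=5; Taking the first minus the rest: starting from the r=3 cylinder, the 17×28 cube at (5.5, 9.5) misses the remaining region (no effect); the 30×7 cube at (11, 13.5) misses the remaining region (no effect); the r=5 cylinder at (0.5, 4) partially overlaps it — only the 16.69 mm² overlap (of its 75.00 mm²) is removed, clipping the outline — 1 connected region; (rotated 60° about Z; rotation is an isometry so areas/perimeters/island counts are preserved). Overall, the cross-section is a single solid region. Undo the 60° rotation: the query point maps to (-3.426, 3.334) in the un-rotated model frame. The nearest boundary edge runs (-3.00, 0.00)→(-2.86, 0.53); distance from the point to it = 2.86 mm. The point is not inside any of the regions above, so it lies outside the cross-section (2.86 mm from the nearest boundary).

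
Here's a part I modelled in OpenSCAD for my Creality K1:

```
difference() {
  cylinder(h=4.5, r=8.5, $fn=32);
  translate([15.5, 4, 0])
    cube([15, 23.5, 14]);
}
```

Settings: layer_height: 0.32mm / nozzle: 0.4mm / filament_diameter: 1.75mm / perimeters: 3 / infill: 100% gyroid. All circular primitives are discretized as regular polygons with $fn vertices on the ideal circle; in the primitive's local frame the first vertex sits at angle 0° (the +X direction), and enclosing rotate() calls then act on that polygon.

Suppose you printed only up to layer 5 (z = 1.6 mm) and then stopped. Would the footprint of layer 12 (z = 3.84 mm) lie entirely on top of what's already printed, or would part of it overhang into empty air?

Compare the two slices. At z = 1.6: the cylinder: section is a regular 32-gon, circumradius r=8.5 (area = (32/2)·8.500²·sin(360°/32) = 225.52 mm²); the cube at (15.5, 4) (footprint 15×23.5) is included at this height (area 352.50 mm²); Subtracting the remaining from the first: starting from the r=8.5 cylinder (225.52 mm²), the 15×23.5 cube at (15.5, 4) misses the remaining region (no effect) — area = 225.52 mm². At z = 3.84: the cylinder: section is a regular 32-gon, circumradius r=8.5 (area = (32/2)·8.500²·sin(360°/32) = 225.52 mm²); the cube at (15.5, 4) (footprint 15×23.5) is included at this height (area 352.50 mm²); Taking the first minus the rest: starting from the r=8.5 cylinder (225.52 mm²), the 15×23.5 cube at (15.5, 4) misses the remaining region (no effect) — area = 225.52 mm². Checking containment: the cross-section at z = 3.84 is a subset of the cross-section at z = 1.6.

entirely on top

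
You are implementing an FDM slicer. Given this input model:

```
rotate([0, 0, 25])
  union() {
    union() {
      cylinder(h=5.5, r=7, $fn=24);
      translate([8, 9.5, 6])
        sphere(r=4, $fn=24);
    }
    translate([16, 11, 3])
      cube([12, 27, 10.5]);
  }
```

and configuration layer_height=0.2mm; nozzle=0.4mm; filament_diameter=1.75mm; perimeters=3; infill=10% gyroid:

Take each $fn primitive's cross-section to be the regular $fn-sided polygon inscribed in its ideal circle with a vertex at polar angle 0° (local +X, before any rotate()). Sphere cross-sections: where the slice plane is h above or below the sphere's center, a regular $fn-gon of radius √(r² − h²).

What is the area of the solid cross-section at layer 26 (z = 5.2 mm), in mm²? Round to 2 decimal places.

523.89 mm²

At z = 5.2 mm: the r=7 cylinder gives a regular 24-gon of circumradius 7 (constant along its height) (area = (24/2)·7.000²·sin(360°/24) = 152.19 mm²); the r=4 sphere at (8, 9.5) contributes a regular 24-gon of circumradius √(4²−0.8²) = 3.919 (area = (24/2)·3.919²·sin(360°/24) = 47.71 mm²); Combining (union): the 2 present regions are separate (no shared area or edge), so areas and boundary lengths simply add and each stays a separate island — area = 199.89 mm²; the 12×27 cube at (16, 11) contributes its full rectangle (area 324.00 mm²); Merging all regions: the 2 present regions are separate (no shared area or edge), so areas and boundary lengths simply add and each stays a separate island — area = 523.89 mm²; (whole slice rotated 25° about Z — lengths, areas and connectivity unchanged). Overall, the cross-section has 3 separate islands. Net area = 523.89 mm².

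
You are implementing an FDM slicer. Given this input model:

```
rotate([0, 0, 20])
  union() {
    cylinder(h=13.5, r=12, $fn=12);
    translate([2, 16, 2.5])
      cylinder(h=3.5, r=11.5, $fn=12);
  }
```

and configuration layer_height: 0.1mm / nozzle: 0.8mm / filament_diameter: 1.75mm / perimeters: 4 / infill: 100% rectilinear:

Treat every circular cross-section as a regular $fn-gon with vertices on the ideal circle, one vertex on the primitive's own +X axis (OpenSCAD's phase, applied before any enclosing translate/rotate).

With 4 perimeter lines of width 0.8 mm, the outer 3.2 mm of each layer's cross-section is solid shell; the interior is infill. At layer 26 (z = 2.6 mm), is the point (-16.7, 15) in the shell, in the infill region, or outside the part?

At z = 2.6 mm: the r=12 cylinder gives a regular 12-gon of circumradius 12 (constant along its height); the cylinder at (2, 16): section is a regular 12-gon, circumradius r=11.5; Taking the union: the regions partially overlap (shared area 77.07 mm²), so overlapping operands fuse into one piece — 1 connected region; (rotated 20° about Z; rotation is an isometry so areas/perimeters/island counts are preserved). Overall, the cross-section is a single solid region. Undo the 20° rotation: the query point maps to (-10.563, 19.807) in the un-rotated model frame. The nearest boundary edge runs (-9.50, 16.00)→(-7.96, 21.75); distance from the point to it = 2.01 mm. The point is not inside any of the regions above, so it lies outside the cross-section (2.01 mm from the nearest boundary).

outside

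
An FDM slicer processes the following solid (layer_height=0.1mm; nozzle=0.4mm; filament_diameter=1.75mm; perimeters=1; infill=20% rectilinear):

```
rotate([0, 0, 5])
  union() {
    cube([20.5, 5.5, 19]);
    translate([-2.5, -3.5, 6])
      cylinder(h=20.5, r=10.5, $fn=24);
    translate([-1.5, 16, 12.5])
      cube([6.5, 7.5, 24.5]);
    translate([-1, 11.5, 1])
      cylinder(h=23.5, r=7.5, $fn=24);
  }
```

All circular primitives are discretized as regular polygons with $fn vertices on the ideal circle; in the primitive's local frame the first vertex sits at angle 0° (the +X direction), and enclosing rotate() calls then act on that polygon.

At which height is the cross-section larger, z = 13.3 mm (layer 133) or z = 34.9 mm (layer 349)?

layer 133 (z = 13.3 mm)

Layer 133 (z = 13.3): the 20.5×5.5 cube contributes its full rectangle (area 112.75 mm²); the r=10.5 cylinder at (-2.5, -3.5) gives a regular 24-gon of circumradius 10.5 (constant along its height) (area = (24/2)·10.500²·sin(360°/24) = 342.42 mm²); the cube at (-1.5, 16) (footprint 6.5×7.5) is included at this height (area 48.75 mm²); the cylinder at (-1, 11.5): section is a regular 24-gon, circumradius r=7.5 (area = (24/2)·7.500²·sin(360°/24) = 174.70 mm²); Taking the union: the regions partially overlap — summed areas 678.62 mm² minus the doubly-counted overlap 62.83 mm² gives 615.79 mm² — area = 615.79 mm²; (rotated 5° about Z; rotation is an isometry so areas/perimeters/island counts are preserved). So its area = 615.79 mm². Layer 349 (z = 34.9): the cube is absent (z outside [0, 19]); the cylinder at (-2.5, -3.5) is absent (z outside [6, 26.5]); the cube at (-1.5, 16) is present — its section is the full 6.5×7.5 rectangle (area 48.75 mm²); the cylinder at (-1, 11.5) does not reach this height (z outside [1, 24.5]); Merging all regions: only the 6.5×7.5 cube at (-1.5, 16) is present, so the union is just that shape — area = 48.75 mm²; (rotated 5° about Z; rotation is an isometry so areas/perimeters/island counts are preserved). So its area = 48.75 mm². Layer 133 is larger (615.79 vs 48.75 mm²).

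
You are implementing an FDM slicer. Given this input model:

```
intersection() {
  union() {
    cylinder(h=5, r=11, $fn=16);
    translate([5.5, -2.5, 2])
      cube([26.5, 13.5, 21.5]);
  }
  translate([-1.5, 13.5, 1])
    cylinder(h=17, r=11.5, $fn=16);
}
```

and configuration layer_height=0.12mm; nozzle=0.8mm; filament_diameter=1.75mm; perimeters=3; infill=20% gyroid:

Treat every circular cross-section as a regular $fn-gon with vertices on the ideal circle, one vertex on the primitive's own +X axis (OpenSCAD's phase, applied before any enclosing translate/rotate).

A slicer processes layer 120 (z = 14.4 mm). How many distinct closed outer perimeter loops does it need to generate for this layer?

1

At z = 14.4 mm: the cylinder does not reach this height (z outside [0, 5]); the 26.5×13.5 cube at (5.5, -2.5) contributes its full rectangle; Taking the union: only the 26.5×13.5 cube at (5.5, -2.5) is present, so the union is just that shape — 1 connected region; the cylinder at (-1.5, 13.5): section is a regular 16-gon, circumradius r=11.5; After intersecting: the r=11.5 cylinder at (-1.5, 13.5) partially overlaps that combined region; clipping to the common part keeps 16.55 mm² — 1 connected region. The result has 1 disconnected region.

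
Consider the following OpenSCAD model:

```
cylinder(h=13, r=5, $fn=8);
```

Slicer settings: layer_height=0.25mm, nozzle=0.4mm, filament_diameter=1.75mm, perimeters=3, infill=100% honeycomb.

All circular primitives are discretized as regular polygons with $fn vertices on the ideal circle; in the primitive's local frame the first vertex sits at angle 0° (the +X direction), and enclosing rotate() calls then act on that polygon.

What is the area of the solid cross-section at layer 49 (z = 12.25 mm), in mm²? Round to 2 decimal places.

70.71 mm²

At z = 12.25 mm: the cylinder: section is a regular 8-gon, circumradius r=5 (area = (8/2)·5.000²·sin(360°/8) = 70.71 mm²). Overall, the cross-section is a single solid region. Net area = 70.71 mm².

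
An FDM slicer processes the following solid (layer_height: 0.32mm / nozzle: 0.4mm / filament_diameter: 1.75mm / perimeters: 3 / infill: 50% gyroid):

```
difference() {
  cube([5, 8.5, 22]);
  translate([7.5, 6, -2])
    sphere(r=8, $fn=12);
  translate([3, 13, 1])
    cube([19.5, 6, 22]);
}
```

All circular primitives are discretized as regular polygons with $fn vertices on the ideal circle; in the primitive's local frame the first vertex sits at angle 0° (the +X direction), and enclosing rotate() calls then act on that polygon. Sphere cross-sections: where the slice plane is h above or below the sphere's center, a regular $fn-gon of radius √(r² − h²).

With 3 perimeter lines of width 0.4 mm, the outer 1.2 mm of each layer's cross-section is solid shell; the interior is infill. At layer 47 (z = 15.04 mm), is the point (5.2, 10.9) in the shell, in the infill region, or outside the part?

outside

At z = 15.04 mm: the cube (footprint 5×8.5) is included at this height; the sphere at (7.5, 6) does not reach this height (|z−center|=17.040 > r=8); the 19.5×6 cube at (3, 13) contributes its full rectangle; Subtracting the remaining from the first: starting from the 5×8.5 cube, the 19.5×6 cube at (3, 13) misses the remaining region (no effect) — 1 connected region. Overall, the cross-section is a single solid region. The nearest boundary edge runs (0.00, 8.50)→(5.00, 8.50); distance from the point to it = 2.41 mm. The point is not inside any of the regions above, so it lies outside the cross-section (2.41 mm from the nearest boundary).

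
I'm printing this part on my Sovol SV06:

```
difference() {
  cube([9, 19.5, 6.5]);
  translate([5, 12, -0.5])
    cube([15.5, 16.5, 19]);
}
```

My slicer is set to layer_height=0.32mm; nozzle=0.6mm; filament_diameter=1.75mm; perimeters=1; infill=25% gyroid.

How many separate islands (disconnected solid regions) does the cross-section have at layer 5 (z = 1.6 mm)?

1

At z = 1.6 mm: the cube is present — its section is the full 9×19.5 rectangle; the cube at (5, 12) is present — its section is the full 15.5×16.5 rectangle; After the difference (first − rest): starting from the 9×19.5 cube, the 15.5×16.5 cube at (5, 12) partially overlaps it — only the 30.00 mm² overlap (of its 255.75 mm²) is removed, clipping the outline — 1 connected region. Overall, the cross-section is a single solid region. Island count = 1.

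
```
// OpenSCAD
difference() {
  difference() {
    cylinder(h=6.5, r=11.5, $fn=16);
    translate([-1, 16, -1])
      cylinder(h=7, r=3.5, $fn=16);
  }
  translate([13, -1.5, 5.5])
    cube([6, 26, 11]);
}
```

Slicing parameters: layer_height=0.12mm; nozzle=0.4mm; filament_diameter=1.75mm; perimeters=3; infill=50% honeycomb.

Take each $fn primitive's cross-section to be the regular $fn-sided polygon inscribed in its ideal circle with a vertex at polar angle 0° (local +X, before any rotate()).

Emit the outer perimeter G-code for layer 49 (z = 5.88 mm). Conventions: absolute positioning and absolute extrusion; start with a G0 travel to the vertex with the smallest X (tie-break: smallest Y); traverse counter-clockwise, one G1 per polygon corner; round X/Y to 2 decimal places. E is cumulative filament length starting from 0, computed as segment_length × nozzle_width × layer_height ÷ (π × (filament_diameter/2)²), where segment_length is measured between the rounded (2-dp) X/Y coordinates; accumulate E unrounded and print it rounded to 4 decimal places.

G0 X-11.50 Y0.00 Z5.88
G1 X-10.62 Y-4.40 E0.0895
G1 X-8.13 Y-8.13 E0.1790
G1 X-4.40 Y-10.62 E0.2685
G1 X0.00 Y-11.50 E0.3581
G1 X4.40 Y-10.62 E0.4476
G1 X8.13 Y-8.13 E0.5371
G1 X10.62 Y-4.40 E0.6266
G1 X11.50 Y0.00 E0.7162
G1 X10.62 Y4.40 E0.8057
G1 X8.13 Y8.13 E0.8952
G1 X4.40 Y10.62 E0.9847
G1 X0.00 Y11.50 E1.0743
G1 X-4.40 Y10.62 E1.1638
G1 X-8.13 Y8.13 E1.2533
G1 X-10.62 Y4.40 E1.3428
G1 X-11.50 Y0.00 E1.4323

At z = 5.88 mm: the cylinder: section is a regular 16-gon, circumradius r=11.5; the r=3.5 cylinder at (-1, 16) contributes a regular 16-gon of circumradius 3.5; Subtracting the remaining from the first: starting from the r=11.5 cylinder, the r=3.5 cylinder at (-1, 16) misses the remaining region (no effect) — 1 connected region; the cube at (13, -1.5) (footprint 6×26) is included at this height; Subtracting the remaining from the first: starting from the result so far, the 6×26 cube at (13, -1.5) misses the remaining region (no effect) — 1 connected region. The outline is a single polygon with 16 vertices. Extrusion per mm of travel: 0.4 × 0.12 / (π × 0.875²) = 0.019956. Accumulating E over each segment gives final E = 1.4323.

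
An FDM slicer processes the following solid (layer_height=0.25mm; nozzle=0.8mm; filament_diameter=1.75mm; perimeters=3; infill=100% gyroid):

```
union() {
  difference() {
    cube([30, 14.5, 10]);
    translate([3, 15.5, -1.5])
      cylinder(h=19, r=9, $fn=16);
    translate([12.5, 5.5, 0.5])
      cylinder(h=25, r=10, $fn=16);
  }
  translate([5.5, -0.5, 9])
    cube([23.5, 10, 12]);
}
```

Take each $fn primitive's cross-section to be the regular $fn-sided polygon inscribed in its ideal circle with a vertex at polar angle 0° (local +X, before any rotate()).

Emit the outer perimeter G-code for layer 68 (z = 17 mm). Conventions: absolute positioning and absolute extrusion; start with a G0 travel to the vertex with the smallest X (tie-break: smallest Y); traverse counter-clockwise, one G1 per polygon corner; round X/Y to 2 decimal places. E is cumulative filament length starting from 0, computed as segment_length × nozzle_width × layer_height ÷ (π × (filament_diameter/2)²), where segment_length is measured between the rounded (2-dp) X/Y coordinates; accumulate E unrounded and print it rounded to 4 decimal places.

At z = 17 mm: the cube is absent (z outside [0, 10]); the r=9 cylinder at (3, 15.5) gives a regular 16-gon of circumradius 9 (constant along its height); the r=10 cylinder at (12.5, 5.5) contributes a regular 16-gon of circumradius 10; After the difference (first − rest): the first operand is absent here, so nothing remains; the cube at (5.5, -0.5) is present — its section is the full 23.5×10 rectangle; Taking the union: only the 23.5×10 cube at (5.5, -0.5) is present, so the union is just that shape — 1 connected region. The outline is a single polygon with 4 vertices. Extrusion per mm of travel: 0.8 × 0.25 / (π × 0.875²) = 0.083150. Accumulating E over each segment gives final E = 5.5711.

G0 X5.50 Y-0.50 Z17.00
G1 X29.00 Y-0.50 E1.9540
G1 X29.00 Y9.50 E2.7855
G1 X5.50 Y9.50 E4.7396
G1 X5.50 Y-0.50 E5.5711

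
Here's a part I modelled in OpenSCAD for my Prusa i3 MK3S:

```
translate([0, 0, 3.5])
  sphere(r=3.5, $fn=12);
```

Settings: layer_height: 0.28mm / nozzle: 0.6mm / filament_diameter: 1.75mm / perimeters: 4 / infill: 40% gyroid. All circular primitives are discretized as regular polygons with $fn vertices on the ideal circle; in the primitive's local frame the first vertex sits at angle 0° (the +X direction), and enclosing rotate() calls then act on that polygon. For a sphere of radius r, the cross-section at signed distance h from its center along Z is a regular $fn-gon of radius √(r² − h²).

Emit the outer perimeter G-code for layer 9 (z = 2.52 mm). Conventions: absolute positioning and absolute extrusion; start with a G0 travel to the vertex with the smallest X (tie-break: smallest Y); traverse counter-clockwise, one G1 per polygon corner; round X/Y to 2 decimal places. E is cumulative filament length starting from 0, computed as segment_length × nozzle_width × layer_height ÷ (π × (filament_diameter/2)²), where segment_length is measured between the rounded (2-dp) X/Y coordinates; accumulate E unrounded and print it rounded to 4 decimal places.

At z = 2.52 mm: the r=3.5 sphere contributes a regular 12-gon of circumradius √(3.5²−0.98²) = 3.360. The outline is a single polygon with 12 vertices. Extrusion per mm of travel: 0.6 × 0.28 / (π × 0.875²) = 0.069846. Accumulating E over each segment gives final E = 1.4578.

G0 X-3.36 Y0.00 Z2.52
G1 X-2.91 Y-1.68 E0.1215
G1 X-1.68 Y-2.91 E0.2430
G1 X0.00 Y-3.36 E0.3645
G1 X1.68 Y-2.91 E0.4859
G1 X2.91 Y-1.68 E0.6074
G1 X3.36 Y0.00 E0.7289
G1 X2.91 Y1.68 E0.8504
G1 X1.68 Y2.91 E0.9719
G1 X0.00 Y3.36 E1.0934
G1 X-1.68 Y2.91 E1.2148
G1 X-2.91 Y1.68 E1.3363
G1 X-3.36 Y0.00 E1.4578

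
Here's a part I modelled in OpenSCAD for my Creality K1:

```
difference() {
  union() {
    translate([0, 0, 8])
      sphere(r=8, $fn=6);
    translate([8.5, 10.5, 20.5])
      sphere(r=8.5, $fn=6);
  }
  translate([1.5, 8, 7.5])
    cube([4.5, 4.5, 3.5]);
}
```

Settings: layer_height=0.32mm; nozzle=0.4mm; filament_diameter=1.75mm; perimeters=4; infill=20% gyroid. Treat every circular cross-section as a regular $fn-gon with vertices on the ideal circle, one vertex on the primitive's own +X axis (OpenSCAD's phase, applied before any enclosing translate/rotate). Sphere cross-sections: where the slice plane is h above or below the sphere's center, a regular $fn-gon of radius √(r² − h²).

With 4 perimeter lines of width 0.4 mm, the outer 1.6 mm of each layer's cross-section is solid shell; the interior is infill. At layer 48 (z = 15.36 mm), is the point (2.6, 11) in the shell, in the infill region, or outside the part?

shell

At z = 15.36 mm: the sphere: section is a regular 6-gon, circumradius = √(r²−h²) = √(8²−7.36²) = 3.135; the r=8.5 sphere at (8.5, 10.5) slices to a regular 6-gon of circumradius 6.770 (√(r²−h²) with h=5.14 from center); Merging all regions: the 2 present regions are separate (no shared area or edge), so areas and boundary lengths simply add and each stays a separate island — 2 connected regions; the cube at (1.5, 8) is absent (z outside [7.5, 11]); Subtracting the remaining from the first: none of the subtracted shapes is present at this height, so the result so far is unchanged — 2 connected regions. Overall, the cross-section has 2 separate islands. The nearest boundary edge runs (1.73, 10.50)→(5.12, 16.36); distance from the point to it = 0.50 mm. (Shell/infill is judged within the island containing the point — the largest one.) The point is inside the cross-section, 0.50 mm from the nearest boundary — within the 1.6 mm shell band (4 × 0.4).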